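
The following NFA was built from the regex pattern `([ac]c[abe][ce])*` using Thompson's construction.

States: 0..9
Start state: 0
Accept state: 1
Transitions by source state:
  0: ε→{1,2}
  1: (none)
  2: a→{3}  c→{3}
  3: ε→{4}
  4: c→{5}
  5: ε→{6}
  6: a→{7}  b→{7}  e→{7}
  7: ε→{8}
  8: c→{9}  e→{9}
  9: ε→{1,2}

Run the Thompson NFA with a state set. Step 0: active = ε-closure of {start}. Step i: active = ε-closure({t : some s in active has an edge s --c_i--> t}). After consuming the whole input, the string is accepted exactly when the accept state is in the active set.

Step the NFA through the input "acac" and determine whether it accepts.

start: ε-closure({0}) = {0,1,2}
'a' @ 1: {3,4}
'c' @ 2: {5,6}
'a' @ 3: {7,8}
'c' @ 4: {1,2,9}  [accepting]
end set {1,2,9} — state 1 in

Answer: ACCEPT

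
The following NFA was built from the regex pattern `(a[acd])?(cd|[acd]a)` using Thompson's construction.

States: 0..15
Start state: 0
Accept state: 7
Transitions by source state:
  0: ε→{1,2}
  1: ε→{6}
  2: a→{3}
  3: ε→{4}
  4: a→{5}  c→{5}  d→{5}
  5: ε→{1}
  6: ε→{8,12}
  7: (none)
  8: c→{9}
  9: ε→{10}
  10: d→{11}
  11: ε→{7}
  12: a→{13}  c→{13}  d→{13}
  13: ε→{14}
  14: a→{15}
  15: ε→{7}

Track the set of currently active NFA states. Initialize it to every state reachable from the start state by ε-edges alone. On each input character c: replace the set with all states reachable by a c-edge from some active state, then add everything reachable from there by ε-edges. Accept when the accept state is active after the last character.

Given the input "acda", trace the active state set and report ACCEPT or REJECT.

initial (ε-close {0}): {0,1,2,6,8,12}
'a' @ 1: {3,4,13,14}
'c' @ 2: {1,5,6,8,12}
'd' @ 3: {13,14}
'a' @ 4: {7,15}  (accept∈set)
after full input: {7,15}  (accept=7 in)

Answer: ACCEPT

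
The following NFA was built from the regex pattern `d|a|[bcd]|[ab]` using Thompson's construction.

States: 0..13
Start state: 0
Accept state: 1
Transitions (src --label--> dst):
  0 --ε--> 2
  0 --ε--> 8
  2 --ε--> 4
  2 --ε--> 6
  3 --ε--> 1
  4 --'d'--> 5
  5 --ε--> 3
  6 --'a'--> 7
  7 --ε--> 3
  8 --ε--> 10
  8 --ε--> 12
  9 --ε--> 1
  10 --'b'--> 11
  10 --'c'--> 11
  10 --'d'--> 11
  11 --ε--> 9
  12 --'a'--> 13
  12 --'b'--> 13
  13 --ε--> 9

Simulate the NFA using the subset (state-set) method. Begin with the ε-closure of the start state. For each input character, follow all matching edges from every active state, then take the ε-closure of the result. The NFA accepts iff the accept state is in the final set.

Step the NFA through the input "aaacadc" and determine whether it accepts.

initial (ε-close {0}): {0,2,4,6,8,10,12}
'a' @ 1: {1,3,7,9,13}  ✓accept
'a' @ 2: {}  — no active states
rest 'acadc' ignored (set empty)
final: {}; accept 1 not in set

Answer: REJECT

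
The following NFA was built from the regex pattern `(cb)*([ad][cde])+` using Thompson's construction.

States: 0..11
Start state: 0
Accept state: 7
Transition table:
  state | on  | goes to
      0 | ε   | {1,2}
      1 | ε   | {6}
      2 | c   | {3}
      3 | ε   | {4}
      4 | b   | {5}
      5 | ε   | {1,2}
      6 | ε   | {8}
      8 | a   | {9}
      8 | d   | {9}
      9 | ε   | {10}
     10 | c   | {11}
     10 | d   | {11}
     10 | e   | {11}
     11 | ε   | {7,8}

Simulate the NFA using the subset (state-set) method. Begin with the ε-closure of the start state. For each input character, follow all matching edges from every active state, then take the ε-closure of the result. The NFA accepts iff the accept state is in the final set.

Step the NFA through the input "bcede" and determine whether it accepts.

Answer: REJECT

Derivation:
S₀ = ε-closure({0}) = {0,1,2,6,8}
'b' @ 1: {}  — no active states
rest 'cede' ignored (set empty)
final: {}; accept 7 not in set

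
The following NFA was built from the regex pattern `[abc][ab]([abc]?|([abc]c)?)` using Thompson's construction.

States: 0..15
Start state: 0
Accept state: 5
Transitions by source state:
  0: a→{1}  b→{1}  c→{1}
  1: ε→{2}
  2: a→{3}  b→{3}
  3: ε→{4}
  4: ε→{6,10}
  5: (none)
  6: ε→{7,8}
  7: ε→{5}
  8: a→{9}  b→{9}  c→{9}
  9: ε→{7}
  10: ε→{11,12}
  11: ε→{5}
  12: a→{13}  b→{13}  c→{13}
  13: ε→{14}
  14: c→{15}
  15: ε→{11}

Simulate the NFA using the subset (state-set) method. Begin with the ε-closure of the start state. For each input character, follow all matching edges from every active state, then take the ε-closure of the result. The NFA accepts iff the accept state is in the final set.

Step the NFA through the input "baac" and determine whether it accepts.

initial (ε-close {0}): {0}
'b' @ 1: {1,2}
'a' @ 2: {3,4,5,6,7,8,10,11,12}  (accept∈set)
'a' @ 3: {5,7,9,13,14}  (accept∈set)
'c' @ 4: {5,11,15}  (accept∈set)
end set {5,11,15} — state 5 in

Answer: ACCEPT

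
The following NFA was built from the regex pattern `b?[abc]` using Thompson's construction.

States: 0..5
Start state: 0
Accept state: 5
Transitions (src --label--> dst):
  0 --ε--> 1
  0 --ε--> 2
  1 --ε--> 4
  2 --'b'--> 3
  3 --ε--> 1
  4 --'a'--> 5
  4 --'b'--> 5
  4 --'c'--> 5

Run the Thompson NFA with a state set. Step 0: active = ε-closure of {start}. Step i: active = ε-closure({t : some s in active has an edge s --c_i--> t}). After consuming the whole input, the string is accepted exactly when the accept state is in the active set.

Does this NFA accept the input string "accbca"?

initial (ε-close {0}): {0,1,2,4}
'a' @ 1: {5}  ✓accept
'c' @ 2: {}  — state set empty
rest 'cbca' ignored (set empty)
end set {} — state 5 not in

Answer: REJECT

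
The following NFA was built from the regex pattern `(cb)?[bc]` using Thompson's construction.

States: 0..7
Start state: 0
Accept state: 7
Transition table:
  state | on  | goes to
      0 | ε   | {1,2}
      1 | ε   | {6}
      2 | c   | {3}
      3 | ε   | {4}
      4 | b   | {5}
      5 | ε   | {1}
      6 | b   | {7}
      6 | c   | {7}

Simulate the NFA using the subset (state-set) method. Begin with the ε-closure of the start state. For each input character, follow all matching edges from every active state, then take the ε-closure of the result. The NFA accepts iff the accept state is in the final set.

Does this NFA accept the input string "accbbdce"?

Answer: REJECT

Steps:
S₀ = ε-closure({0}) = {0,1,2,6}
'a' @ 1: {}  — dead — no transitions
rest 'ccbbdce' ignored (set empty)
after full input: {}  (accept=7 not in)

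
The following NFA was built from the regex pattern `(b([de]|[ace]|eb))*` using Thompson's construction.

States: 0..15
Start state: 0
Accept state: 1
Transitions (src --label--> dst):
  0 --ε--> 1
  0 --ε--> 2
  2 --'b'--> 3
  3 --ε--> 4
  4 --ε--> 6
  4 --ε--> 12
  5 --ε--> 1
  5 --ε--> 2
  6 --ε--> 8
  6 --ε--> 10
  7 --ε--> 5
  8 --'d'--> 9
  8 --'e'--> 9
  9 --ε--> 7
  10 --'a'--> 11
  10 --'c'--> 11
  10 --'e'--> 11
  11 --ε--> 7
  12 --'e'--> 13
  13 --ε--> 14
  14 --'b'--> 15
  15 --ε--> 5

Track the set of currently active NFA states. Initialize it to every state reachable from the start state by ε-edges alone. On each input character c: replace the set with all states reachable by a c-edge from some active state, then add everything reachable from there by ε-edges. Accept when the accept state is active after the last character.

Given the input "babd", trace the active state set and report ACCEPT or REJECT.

initial (ε-close {0}): {0,1,2}
'b' @ 1: {3,4,6,8,10,12}
'a' @ 2: {1,2,5,7,11}  ✓accept
'b' @ 3: {3,4,6,8,10,12}
'd' @ 4: {1,2,5,7,9}  ✓accept
after full input: {1,2,5,7,9}  (accept=1 in)

Answer: ACCEPT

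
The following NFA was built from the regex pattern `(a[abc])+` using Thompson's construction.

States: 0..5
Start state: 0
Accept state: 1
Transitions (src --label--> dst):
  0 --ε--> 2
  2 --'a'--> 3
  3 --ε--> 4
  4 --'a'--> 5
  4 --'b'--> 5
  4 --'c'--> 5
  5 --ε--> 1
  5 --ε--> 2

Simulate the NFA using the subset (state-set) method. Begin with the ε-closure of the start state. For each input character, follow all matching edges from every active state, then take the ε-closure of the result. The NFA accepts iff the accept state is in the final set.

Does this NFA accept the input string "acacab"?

Answer: ACCEPT

Steps:
start: ε-closure({0}) = {0,2}
'a' @ 1: {3,4}
'c' @ 2: {1,2,5}  ✓accept
'a' @ 3: {3,4}
'c' @ 4: {1,2,5}  ✓accept
'a' @ 5: {3,4}
'b' @ 6: {1,2,5}  ✓accept
final: {1,2,5}; accept 1 in set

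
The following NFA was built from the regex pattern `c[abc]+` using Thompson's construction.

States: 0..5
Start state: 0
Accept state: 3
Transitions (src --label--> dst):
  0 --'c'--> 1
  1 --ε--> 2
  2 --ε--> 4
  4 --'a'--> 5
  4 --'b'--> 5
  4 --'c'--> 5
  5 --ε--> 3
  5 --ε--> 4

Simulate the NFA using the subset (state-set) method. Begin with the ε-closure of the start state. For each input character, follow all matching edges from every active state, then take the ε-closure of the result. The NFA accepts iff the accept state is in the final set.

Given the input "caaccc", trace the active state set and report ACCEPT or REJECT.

Answer: ACCEPT

Derivation:
initial (ε-close {0}): {0}
'c' @ 1: {1,2,4}
'a' @ 2: {3,4,5}  ✓accept
'a' @ 3: {3,4,5}  ✓accept
'c' @ 4: {3,4,5}  ✓accept
'c' @ 5: {3,4,5}  ✓accept
'c' @ 6: {3,4,5}  ✓accept
end set {3,4,5} — state 3 in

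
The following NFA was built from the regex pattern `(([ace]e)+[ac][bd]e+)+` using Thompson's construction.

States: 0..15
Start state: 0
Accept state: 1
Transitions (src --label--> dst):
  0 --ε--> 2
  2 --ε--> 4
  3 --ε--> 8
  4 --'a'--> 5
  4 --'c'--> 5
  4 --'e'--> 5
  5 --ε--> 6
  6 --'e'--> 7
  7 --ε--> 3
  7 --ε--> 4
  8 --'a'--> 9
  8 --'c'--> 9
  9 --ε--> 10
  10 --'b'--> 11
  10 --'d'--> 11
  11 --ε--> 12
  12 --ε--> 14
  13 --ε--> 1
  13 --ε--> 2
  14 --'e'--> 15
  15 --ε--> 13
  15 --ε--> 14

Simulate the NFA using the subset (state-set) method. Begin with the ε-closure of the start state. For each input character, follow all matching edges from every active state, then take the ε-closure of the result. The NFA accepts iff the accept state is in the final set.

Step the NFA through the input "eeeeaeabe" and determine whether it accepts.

Answer: ACCEPT

Derivation:
start: ε-closure({0}) = {0,2,4}
'e' @ 1: {5,6}
'e' @ 2: {3,4,7,8}
'e' @ 3: {5,6}
'e' @ 4: {3,4,7,8}
'a' @ 5: {5,6,9,10}
'e' @ 6: {3,4,7,8}
'a' @ 7: {5,6,9,10}
'b' @ 8: {11,12,14}
'e' @ 9: {1,2,4,13,14,15}  ✓accept
final: {1,2,4,13,14,15}; accept 1 in set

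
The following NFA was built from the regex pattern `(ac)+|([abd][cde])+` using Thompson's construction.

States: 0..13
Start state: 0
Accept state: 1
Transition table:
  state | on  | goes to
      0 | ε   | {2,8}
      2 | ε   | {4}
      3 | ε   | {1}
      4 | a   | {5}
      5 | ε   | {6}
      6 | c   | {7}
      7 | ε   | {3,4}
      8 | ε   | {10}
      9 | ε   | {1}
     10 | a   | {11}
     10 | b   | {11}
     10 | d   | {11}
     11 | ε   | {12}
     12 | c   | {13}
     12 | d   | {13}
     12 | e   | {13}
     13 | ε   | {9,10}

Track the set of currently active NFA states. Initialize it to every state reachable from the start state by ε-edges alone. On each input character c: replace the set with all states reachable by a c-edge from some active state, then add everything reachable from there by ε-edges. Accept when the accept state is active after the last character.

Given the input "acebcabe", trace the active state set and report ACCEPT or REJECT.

Answer: REJECT

Trace:
S₀ = ε-closure({0}) = {0,2,4,8,10}
'a' @ 1: {5,6,11,12}
'c' @ 2: {1,3,4,7,9,10,13}  [accepting]
'e' @ 3: {}  — dead — no transitions
rest 'bcabe' ignored (set empty)
final: {}; accept 1 not in set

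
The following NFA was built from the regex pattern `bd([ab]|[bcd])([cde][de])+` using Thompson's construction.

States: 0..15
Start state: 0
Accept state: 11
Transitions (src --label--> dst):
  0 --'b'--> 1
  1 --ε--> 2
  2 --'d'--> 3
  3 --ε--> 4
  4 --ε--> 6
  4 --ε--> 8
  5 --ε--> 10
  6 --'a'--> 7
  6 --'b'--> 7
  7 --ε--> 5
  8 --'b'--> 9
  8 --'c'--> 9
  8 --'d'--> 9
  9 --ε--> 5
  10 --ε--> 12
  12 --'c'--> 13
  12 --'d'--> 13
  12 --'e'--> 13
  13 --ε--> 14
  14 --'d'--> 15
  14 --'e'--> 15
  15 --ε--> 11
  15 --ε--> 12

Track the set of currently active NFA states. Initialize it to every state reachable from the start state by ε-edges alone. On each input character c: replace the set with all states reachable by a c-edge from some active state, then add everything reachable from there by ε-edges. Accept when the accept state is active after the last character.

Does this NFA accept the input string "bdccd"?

Answer: ACCEPT

Trace:
start: ε-closure({0}) = {0}
'b' @ 1: {1,2}
'd' @ 2: {3,4,6,8}
'c' @ 3: {5,9,10,12}
'c' @ 4: {13,14}
'd' @ 5: {11,12,15}  ✓accept
end set {11,12,15} — state 11 in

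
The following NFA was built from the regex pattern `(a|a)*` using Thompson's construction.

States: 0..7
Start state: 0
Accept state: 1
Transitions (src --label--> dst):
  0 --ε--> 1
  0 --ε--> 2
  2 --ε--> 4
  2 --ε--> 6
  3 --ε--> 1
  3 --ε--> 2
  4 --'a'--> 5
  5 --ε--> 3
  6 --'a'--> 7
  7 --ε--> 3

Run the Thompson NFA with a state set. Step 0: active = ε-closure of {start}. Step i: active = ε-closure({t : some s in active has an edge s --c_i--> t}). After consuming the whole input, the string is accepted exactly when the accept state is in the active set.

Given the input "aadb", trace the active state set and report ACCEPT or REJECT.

Answer: REJECT

Derivation:
S₀ = ε-closure({0}) = {0,1,2,4,6}
'a' @ 1: {1,2,3,4,5,6,7}  ✓accept
'a' @ 2: {1,2,3,4,5,6,7}  ✓accept
'd' @ 3: {}  — dead — no transitions
rest 'b' ignored (set empty)
end set {} — state 1 not in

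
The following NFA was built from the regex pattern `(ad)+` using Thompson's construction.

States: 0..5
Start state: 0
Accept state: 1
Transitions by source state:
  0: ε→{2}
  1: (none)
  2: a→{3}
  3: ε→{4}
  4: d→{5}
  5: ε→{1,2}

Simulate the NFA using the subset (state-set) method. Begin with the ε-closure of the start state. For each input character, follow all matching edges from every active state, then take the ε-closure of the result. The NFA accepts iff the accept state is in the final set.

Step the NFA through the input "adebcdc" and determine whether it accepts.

initial (ε-close {0}): {0,2}
'a' @ 1: {3,4}
'd' @ 2: {1,2,5}  (accept∈set)
'e' @ 3: {}  — state set empty
rest 'bcdc' ignored (set empty)
final: {}; accept 1 not in set

Answer: REJECT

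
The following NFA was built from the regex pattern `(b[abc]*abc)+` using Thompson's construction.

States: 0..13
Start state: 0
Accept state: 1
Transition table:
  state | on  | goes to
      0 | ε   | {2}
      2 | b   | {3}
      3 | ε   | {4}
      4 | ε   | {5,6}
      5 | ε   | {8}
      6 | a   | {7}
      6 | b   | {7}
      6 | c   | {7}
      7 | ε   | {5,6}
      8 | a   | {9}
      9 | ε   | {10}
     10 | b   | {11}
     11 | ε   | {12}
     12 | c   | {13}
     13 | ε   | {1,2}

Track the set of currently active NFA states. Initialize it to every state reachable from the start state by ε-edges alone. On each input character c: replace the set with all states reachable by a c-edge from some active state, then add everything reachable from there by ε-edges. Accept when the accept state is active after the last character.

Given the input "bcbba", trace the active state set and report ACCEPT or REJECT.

Answer: REJECT

Derivation:
start: ε-closure({0}) = {0,2}
'b' @ 1: {3,4,5,6,8}
'c' @ 2: {5,6,7,8}
'b' @ 3: {5,6,7,8}
'b' @ 4: {5,6,7,8}
'a' @ 5: {5,6,7,8,9,10}
after full input: {5,6,7,8,9,10}  (accept=1 not in)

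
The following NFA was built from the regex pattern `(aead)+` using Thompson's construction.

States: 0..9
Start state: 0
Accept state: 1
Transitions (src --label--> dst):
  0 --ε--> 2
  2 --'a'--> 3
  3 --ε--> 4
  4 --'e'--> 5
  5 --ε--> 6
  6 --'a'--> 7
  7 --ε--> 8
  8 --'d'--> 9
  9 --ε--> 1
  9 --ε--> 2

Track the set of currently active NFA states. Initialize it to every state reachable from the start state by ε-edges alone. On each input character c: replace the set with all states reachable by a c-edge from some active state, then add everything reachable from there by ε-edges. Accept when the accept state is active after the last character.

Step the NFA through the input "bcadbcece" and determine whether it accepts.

start: ε-closure({0}) = {0,2}
'b' @ 1: {}  — no active states
rest 'cadbcece' ignored (set empty)
final: {}; accept 1 not in set

Answer: REJECT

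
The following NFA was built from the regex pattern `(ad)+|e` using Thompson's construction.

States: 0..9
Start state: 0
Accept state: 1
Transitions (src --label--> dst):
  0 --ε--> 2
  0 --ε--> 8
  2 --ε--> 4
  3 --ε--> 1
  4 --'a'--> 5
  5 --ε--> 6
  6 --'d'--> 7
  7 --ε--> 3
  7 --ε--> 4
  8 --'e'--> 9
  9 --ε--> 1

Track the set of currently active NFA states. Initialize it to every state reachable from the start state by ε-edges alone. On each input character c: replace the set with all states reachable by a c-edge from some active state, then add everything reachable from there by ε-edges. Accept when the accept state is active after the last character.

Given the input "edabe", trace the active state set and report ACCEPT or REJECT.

initial (ε-close {0}): {0,2,4,8}
'e' @ 1: {1,9}  (accept∈set)
'd' @ 2: {}  — state set empty
rest 'abe' ignored (set empty)
end set {} — state 1 not in

Answer: REJECT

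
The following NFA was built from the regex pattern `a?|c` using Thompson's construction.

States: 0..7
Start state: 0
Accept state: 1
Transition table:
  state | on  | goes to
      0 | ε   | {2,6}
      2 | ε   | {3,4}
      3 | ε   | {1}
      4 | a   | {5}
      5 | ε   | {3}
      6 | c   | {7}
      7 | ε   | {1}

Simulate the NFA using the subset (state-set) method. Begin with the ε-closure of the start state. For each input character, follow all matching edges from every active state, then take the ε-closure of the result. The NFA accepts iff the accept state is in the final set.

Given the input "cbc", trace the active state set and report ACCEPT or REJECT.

Answer: REJECT

Derivation:
S₀ = ε-closure({0}) = {0,1,2,3,4,6}
'c' @ 1: {1,7}  (accept∈set)
'b' @ 2: {}  — no active states
rest 'c' ignored (set empty)
final: {}; accept 1 not in set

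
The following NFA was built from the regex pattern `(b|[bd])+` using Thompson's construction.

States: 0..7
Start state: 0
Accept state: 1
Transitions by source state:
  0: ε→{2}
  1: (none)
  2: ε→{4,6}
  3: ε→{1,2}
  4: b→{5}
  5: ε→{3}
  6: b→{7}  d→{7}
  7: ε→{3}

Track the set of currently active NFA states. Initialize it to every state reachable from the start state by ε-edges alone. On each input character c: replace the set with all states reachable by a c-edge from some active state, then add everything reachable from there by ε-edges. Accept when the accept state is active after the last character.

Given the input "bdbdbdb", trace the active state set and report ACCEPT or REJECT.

S₀ = ε-closure({0}) = {0,2,4,6}
'b' @ 1: {1,2,3,4,5,6,7}  [accepting]
'd' @ 2: {1,2,3,4,6,7}  [accepting]
'b' @ 3: {1,2,3,4,5,6,7}  [accepting]
'd' @ 4: {1,2,3,4,6,7}  [accepting]
'b' @ 5: {1,2,3,4,5,6,7}  [accepting]
'd' @ 6: {1,2,3,4,6,7}  [accepting]
'b' @ 7: {1,2,3,4,5,6,7}  [accepting]
final: {1,2,3,4,5,6,7}; accept 1 in set

Answer: ACCEPT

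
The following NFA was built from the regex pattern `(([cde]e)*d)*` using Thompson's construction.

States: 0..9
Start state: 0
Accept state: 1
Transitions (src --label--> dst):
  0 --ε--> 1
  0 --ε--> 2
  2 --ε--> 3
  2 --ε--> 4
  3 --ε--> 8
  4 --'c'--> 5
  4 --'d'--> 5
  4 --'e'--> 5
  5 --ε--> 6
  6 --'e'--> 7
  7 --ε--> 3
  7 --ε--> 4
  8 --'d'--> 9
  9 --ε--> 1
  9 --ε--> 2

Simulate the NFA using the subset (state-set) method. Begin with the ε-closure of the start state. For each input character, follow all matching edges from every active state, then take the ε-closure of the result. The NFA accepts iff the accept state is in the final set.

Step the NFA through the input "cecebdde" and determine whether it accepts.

Answer: REJECT

Steps:
start: ε-closure({0}) = {0,1,2,3,4,8}
'c' @ 1: {5,6}
'e' @ 2: {3,4,7,8}
'c' @ 3: {5,6}
'e' @ 4: {3,4,7,8}
'b' @ 5: {}  — state set empty
rest 'dde' ignored (set empty)
final: {}; accept 1 not in set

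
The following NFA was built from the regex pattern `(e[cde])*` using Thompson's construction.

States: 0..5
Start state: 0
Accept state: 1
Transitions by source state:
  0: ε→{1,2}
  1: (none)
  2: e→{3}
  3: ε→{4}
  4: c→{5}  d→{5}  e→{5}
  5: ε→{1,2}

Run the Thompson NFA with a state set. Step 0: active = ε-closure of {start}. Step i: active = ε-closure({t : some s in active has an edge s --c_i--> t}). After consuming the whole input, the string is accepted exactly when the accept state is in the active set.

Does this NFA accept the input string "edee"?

Answer: ACCEPT

Derivation:
S₀ = ε-closure({0}) = {0,1,2}
'e' @ 1: {3,4}
'd' @ 2: {1,2,5}  (accept∈set)
'e' @ 3: {3,4}
'e' @ 4: {1,2,5}  (accept∈set)
final: {1,2,5}; accept 1 in set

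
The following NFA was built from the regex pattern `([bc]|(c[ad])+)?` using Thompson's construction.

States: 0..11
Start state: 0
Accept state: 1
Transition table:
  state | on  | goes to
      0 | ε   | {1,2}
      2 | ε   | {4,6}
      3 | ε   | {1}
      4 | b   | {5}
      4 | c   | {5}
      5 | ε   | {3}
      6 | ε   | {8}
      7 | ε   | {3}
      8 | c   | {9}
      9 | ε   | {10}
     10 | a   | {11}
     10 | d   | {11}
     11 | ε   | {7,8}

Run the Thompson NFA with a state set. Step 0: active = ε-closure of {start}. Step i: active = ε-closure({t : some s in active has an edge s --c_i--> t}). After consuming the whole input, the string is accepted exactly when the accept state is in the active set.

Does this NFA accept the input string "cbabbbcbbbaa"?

Answer: REJECT

Trace:
start: ε-closure({0}) = {0,1,2,4,6,8}
'c' @ 1: {1,3,5,9,10}  ✓accept
'b' @ 2: {}  — no active states
rest 'abbbcbbbaa' ignored (set empty)
final: {}; accept 1 not in set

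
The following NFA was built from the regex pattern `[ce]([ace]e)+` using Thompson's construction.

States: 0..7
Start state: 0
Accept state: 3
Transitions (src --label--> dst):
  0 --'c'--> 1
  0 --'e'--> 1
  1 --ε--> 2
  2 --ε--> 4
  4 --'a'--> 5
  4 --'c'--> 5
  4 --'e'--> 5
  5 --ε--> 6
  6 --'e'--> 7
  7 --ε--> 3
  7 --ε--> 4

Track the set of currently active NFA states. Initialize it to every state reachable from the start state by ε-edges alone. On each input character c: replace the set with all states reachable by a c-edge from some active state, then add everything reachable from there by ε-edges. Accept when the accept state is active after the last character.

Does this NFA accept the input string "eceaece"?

S₀ = ε-closure({0}) = {0}
'e' @ 1: {1,2,4}
'c' @ 2: {5,6}
'e' @ 3: {3,4,7}  [accepting]
'a' @ 4: {5,6}
'e' @ 5: {3,4,7}  [accepting]
'c' @ 6: {5,6}
'e' @ 7: {3,4,7}  [accepting]
after full input: {3,4,7}  (accept=3 in)

Answer: ACCEPT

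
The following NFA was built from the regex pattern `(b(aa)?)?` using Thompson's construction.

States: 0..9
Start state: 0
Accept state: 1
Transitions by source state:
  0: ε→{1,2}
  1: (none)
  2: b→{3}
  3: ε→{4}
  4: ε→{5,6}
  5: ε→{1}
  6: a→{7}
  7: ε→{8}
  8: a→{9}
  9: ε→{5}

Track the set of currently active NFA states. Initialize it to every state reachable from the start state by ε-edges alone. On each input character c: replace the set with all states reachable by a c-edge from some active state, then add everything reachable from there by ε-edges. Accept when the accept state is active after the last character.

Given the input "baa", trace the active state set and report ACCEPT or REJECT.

initial (ε-close {0}): {0,1,2}
'b' @ 1: {1,3,4,5,6}  [accepting]
'a' @ 2: {7,8}
'a' @ 3: {1,5,9}  [accepting]
end set {1,5,9} — state 1 in

Answer: ACCEPT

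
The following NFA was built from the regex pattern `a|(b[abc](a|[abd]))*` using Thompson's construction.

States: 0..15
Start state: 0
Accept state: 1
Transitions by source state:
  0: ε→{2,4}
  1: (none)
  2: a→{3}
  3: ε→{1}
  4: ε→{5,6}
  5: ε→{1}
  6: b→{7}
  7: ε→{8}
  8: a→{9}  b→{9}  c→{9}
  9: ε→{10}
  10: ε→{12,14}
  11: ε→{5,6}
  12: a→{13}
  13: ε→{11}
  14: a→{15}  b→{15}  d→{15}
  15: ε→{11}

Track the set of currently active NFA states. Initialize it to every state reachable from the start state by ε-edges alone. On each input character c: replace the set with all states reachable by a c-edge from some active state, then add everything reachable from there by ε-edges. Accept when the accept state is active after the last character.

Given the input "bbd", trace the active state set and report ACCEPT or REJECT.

Answer: ACCEPT

Steps:
S₀ = ε-closure({0}) = {0,1,2,4,5,6}
'b' @ 1: {7,8}
'b' @ 2: {9,10,12,14}
'd' @ 3: {1,5,6,11,15}  [accepting]
final: {1,5,6,11,15}; accept 1 in set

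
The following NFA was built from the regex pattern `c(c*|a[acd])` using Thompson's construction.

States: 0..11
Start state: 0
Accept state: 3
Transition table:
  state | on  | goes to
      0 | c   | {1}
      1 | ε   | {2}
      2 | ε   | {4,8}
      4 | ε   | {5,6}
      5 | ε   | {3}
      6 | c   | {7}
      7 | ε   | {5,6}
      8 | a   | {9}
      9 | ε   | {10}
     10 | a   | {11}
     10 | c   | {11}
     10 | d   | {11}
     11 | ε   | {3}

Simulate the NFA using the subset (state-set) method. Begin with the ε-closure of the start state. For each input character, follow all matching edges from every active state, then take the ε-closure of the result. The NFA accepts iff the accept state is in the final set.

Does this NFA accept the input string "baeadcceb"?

Answer: REJECT

Trace:
initial (ε-close {0}): {0}
'b' @ 1: {}  — dead — no transitions
rest 'aeadcceb' ignored (set empty)
final: {}; accept 3 not in set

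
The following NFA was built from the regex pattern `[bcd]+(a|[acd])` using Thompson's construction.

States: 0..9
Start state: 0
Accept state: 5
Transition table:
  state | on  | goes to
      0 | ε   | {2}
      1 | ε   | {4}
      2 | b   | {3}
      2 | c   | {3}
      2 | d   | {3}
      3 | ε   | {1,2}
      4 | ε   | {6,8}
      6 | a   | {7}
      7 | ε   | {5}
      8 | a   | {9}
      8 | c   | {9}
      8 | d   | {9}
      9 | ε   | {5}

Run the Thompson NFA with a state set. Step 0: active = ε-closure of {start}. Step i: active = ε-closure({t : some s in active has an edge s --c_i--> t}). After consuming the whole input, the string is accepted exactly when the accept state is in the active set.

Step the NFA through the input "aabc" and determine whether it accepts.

Answer: REJECT

Derivation:
start: ε-closure({0}) = {0,2}
'a' @ 1: {}  — dead — no transitions
rest 'abc' ignored (set empty)
end set {} — state 5 not in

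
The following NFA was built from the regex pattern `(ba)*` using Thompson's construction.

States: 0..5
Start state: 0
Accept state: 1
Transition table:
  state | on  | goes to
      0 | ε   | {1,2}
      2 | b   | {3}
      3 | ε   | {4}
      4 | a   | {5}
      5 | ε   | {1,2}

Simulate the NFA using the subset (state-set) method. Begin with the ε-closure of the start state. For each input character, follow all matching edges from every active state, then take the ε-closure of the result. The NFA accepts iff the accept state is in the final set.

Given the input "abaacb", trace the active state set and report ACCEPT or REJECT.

Answer: REJECT

Derivation:
S₀ = ε-closure({0}) = {0,1,2}
'a' @ 1: {}  — state set empty
rest 'baacb' ignored (set empty)
final: {}; accept 1 not in set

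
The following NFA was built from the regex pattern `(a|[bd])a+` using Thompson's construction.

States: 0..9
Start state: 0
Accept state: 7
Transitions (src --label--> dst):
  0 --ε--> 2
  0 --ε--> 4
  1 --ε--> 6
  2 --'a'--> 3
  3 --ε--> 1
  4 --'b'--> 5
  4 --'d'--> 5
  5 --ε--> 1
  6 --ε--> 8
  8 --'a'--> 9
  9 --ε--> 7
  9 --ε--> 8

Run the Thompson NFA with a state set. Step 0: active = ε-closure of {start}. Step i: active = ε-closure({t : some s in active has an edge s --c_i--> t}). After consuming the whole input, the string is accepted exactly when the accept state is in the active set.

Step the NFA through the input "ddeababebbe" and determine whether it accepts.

S₀ = ε-closure({0}) = {0,2,4}
'd' @ 1: {1,5,6,8}
'd' @ 2: {}  — no active states
rest 'eababebbe' ignored (set empty)
after full input: {}  (accept=7 not in)

Answer: REJECT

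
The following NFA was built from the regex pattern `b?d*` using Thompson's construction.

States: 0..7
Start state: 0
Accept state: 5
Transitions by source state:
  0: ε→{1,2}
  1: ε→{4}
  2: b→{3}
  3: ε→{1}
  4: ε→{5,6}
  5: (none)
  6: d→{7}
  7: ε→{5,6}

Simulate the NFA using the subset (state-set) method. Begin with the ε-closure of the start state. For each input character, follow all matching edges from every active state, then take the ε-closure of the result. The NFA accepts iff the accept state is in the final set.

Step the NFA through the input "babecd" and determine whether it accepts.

Answer: REJECT

Steps:
start: ε-closure({0}) = {0,1,2,4,5,6}
'b' @ 1: {1,3,4,5,6}  (accept∈set)
'a' @ 2: {}  — dead — no transitions
rest 'becd' ignored (set empty)
end set {} — state 5 not in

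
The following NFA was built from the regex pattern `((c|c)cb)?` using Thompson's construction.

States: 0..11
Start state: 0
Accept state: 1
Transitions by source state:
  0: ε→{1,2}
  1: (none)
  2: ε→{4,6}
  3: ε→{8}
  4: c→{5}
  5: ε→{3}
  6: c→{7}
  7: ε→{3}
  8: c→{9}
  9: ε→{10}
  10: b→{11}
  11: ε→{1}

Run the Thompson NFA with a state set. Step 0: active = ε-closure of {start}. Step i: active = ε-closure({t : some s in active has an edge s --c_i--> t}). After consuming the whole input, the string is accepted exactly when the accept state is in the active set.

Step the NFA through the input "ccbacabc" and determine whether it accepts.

Answer: REJECT

Steps:
initial (ε-close {0}): {0,1,2,4,6}
'c' @ 1: {3,5,7,8}
'c' @ 2: {9,10}
'b' @ 3: {1,11}  (accept∈set)
'a' @ 4: {}  — state set empty
rest 'cabc' ignored (set empty)
final: {}; accept 1 not in set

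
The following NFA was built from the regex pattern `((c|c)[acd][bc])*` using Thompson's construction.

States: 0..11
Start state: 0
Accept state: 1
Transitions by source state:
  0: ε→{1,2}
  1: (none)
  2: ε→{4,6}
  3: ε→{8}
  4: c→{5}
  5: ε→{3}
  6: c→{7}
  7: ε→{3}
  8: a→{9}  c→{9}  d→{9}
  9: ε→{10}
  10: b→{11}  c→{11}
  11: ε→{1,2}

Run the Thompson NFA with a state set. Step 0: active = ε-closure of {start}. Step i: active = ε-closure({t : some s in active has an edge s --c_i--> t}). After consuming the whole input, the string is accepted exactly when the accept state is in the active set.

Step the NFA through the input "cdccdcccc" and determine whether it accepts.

initial (ε-close {0}): {0,1,2,4,6}
'c' @ 1: {3,5,7,8}
'd' @ 2: {9,10}
'c' @ 3: {1,2,4,6,11}  (accept∈set)
'c' @ 4: {3,5,7,8}
'd' @ 5: {9,10}
'c' @ 6: {1,2,4,6,11}  (accept∈set)
'c' @ 7: {3,5,7,8}
'c' @ 8: {9,10}
'c' @ 9: {1,2,4,6,11}  (accept∈set)
after full input: {1,2,4,6,11}  (accept=1 in)

Answer: ACCEPT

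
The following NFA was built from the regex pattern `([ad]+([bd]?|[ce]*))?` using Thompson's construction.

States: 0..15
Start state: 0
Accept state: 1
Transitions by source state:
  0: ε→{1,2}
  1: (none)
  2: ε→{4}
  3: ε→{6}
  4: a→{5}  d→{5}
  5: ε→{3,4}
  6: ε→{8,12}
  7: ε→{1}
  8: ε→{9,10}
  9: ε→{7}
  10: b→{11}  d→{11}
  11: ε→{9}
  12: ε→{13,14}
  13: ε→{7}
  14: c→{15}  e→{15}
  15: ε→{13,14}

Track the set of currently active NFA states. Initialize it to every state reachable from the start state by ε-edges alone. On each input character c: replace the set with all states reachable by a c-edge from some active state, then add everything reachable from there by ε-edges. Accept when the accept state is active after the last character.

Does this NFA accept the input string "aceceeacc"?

Answer: REJECT

Steps:
initial (ε-close {0}): {0,1,2,4}
'a' @ 1: {1,3,4,5,6,7,8,9,10,12,13,14}  [accepting]
'c' @ 2: {1,7,13,14,15}  [accepting]
'e' @ 3: {1,7,13,14,15}  [accepting]
'c' @ 4: {1,7,13,14,15}  [accepting]
'e' @ 5: {1,7,13,14,15}  [accepting]
'e' @ 6: {1,7,13,14,15}  [accepting]
'a' @ 7: {}  — no active states
rest 'cc' ignored (set empty)
final: {}; accept 1 not in set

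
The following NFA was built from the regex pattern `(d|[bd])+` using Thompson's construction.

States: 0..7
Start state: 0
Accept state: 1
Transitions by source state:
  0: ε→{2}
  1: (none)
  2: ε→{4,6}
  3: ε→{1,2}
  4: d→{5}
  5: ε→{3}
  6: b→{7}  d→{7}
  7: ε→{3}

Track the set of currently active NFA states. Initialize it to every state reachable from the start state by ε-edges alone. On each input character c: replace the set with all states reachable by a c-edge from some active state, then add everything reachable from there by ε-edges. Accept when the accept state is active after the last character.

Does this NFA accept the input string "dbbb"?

Answer: ACCEPT

Trace:
initial (ε-close {0}): {0,2,4,6}
'd' @ 1: {1,2,3,4,5,6,7}  ✓accept
'b' @ 2: {1,2,3,4,6,7}  ✓accept
'b' @ 3: {1,2,3,4,6,7}  ✓accept
'b' @ 4: {1,2,3,4,6,7}  ✓accept
end set {1,2,3,4,6,7} — state 1 in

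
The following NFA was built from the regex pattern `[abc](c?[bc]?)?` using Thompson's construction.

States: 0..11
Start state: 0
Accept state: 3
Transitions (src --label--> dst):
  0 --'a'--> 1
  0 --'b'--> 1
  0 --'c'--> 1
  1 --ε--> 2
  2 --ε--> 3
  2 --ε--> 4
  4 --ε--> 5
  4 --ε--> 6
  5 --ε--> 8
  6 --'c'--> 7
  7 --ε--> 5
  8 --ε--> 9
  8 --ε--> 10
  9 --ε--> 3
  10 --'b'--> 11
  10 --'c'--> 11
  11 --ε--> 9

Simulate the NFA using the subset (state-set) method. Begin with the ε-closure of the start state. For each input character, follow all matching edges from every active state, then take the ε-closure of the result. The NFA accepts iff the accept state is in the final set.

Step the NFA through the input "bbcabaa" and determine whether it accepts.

start: ε-closure({0}) = {0}
'b' @ 1: {1,2,3,4,5,6,8,9,10}  (accept∈set)
'b' @ 2: {3,9,11}  (accept∈set)
'c' @ 3: {}  — state set empty
rest 'abaa' ignored (set empty)
final: {}; accept 3 not in set

Answer: REJECT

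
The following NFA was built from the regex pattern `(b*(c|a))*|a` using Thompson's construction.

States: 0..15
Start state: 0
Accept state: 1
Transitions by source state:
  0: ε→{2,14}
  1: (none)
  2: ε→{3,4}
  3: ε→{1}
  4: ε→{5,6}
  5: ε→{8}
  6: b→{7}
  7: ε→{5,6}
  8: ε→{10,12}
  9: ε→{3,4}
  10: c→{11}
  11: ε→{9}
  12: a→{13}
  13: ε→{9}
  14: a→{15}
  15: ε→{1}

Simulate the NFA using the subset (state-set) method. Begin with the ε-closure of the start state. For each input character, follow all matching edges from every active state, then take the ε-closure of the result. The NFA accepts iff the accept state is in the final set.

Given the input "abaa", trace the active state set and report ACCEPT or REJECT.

initial (ε-close {0}): {0,1,2,3,4,5,6,8,10,12,14}
'a' @ 1: {1,3,4,5,6,8,9,10,12,13,15}  (accept∈set)
'b' @ 2: {5,6,7,8,10,12}
'a' @ 3: {1,3,4,5,6,8,9,10,12,13}  (accept∈set)
'a' @ 4: {1,3,4,5,6,8,9,10,12,13}  (accept∈set)
end set {1,3,4,5,6,8,9,10,12,13} — state 1 in

Answer: ACCEPT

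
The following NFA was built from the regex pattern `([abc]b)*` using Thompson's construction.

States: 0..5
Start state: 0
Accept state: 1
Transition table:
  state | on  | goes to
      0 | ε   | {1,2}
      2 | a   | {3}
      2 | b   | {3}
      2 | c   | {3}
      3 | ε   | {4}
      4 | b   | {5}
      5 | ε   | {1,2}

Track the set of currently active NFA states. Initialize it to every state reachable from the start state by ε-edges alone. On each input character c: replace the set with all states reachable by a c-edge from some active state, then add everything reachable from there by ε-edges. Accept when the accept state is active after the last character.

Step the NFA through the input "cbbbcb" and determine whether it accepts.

Answer: ACCEPT

Steps:
S₀ = ε-closure({0}) = {0,1,2}
'c' @ 1: {3,4}
'b' @ 2: {1,2,5}  [accepting]
'b' @ 3: {3,4}
'b' @ 4: {1,2,5}  [accepting]
'c' @ 5: {3,4}
'b' @ 6: {1,2,5}  [accepting]
after full input: {1,2,5}  (accept=1 in)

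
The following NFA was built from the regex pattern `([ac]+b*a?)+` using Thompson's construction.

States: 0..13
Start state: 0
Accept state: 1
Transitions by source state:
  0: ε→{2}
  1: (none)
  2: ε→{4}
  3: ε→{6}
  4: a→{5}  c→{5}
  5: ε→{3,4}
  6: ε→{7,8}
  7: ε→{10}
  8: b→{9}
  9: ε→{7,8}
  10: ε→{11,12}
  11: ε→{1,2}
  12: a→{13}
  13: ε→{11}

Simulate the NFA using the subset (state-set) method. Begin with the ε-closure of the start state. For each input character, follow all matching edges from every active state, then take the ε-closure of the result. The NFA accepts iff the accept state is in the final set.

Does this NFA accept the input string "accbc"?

Answer: ACCEPT

Trace:
start: ε-closure({0}) = {0,2,4}
'a' @ 1: {1,2,3,4,5,6,7,8,10,11,12}  [accepting]
'c' @ 2: {1,2,3,4,5,6,7,8,10,11,12}  [accepting]
'c' @ 3: {1,2,3,4,5,6,7,8,10,11,12}  [accepting]
'b' @ 4: {1,2,4,7,8,9,10,11,12}  [accepting]
'c' @ 5: {1,2,3,4,5,6,7,8,10,11,12}  [accepting]
after full input: {1,2,3,4,5,6,7,8,10,11,12}  (accept=1 in)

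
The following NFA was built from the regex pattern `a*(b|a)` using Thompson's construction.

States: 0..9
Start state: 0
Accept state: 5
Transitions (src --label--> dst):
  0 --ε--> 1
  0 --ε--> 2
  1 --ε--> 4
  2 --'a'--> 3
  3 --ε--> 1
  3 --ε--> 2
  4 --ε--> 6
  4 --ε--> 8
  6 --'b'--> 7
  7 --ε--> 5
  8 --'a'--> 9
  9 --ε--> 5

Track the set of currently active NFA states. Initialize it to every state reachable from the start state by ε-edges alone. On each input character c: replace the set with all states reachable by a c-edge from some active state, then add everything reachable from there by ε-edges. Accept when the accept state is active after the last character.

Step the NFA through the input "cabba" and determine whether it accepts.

Answer: REJECT

Steps:
start: ε-closure({0}) = {0,1,2,4,6,8}
'c' @ 1: {}  — state set empty
rest 'abba' ignored (set empty)
after full input: {}  (accept=5 not in)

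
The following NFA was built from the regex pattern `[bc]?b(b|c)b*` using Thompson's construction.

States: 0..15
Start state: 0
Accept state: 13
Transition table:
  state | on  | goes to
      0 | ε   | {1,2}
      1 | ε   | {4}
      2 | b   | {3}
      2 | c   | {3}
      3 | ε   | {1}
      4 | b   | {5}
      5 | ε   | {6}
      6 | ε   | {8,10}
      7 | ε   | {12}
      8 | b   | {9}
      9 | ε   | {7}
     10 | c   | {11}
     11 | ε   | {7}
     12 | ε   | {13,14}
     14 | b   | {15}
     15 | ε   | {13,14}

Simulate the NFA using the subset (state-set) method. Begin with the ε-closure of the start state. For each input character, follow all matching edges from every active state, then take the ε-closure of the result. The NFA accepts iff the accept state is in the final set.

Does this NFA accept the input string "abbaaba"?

S₀ = ε-closure({0}) = {0,1,2,4}
'a' @ 1: {}  — no active states
rest 'bbaaba' ignored (set empty)
after full input: {}  (accept=13 not in)

Answer: REJECT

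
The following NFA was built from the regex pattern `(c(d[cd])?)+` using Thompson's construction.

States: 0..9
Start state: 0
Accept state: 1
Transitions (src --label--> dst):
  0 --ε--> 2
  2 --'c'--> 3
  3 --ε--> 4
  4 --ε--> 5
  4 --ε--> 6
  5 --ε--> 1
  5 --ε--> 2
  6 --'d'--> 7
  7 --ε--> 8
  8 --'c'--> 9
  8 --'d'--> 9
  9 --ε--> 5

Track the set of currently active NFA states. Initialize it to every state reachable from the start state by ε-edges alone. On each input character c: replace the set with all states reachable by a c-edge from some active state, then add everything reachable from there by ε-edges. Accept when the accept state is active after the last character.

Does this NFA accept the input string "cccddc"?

Answer: ACCEPT

Steps:
initial (ε-close {0}): {0,2}
'c' @ 1: {1,2,3,4,5,6}  ✓accept
'c' @ 2: {1,2,3,4,5,6}  ✓accept
'c' @ 3: {1,2,3,4,5,6}  ✓accept
'd' @ 4: {7,8}
'd' @ 5: {1,2,5,9}  ✓accept
'c' @ 6: {1,2,3,4,5,6}  ✓accept
final: {1,2,3,4,5,6}; accept 1 in set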